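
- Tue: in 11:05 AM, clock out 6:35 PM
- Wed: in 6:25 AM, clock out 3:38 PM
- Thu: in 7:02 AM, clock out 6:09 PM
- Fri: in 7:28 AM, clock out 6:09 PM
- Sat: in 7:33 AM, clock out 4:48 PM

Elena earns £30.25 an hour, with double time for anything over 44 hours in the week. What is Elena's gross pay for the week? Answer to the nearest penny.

£1558.88

Tue: 11:05 AM–6:35 PM = 7 h 30 min
Wed: 6:25 AM–3:38 PM = 9 h 13 min
Thu: 7:02 AM–6:09 PM = 11 h 7 min
Fri: 7:28 AM–6:09 PM = 10 h 41 min
Sat: 7:33 AM–4:48 PM = 9 h 15 min
Total worked: 47 h 46 min = 2866 min.
Regular 44 h 0 min = 2640 min at £30.25/h; overtime 3 h 46 min = 226 min at £60.50/h.
Pay = (2640 × £30.25 + 226 × £60.50) ÷ 60 = £1558.88.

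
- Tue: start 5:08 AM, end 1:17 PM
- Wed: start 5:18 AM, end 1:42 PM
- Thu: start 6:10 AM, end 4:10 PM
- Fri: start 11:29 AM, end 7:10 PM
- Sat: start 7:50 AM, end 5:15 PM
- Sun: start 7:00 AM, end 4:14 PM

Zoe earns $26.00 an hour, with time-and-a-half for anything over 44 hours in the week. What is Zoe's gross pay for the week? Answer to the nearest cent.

$1490.45

Tue: 5:08 AM–1:17 PM = 8 h 9 min
Wed: 5:18 AM–1:42 PM = 8 h 24 min
Thu: 6:10 AM–4:10 PM = 10 h 0 min
Fri: 11:29 AM–7:10 PM = 7 h 41 min
Sat: 7:50 AM–5:15 PM = 9 h 25 min
Sun: 7:00 AM–4:14 PM = 9 h 14 min
Total worked: 52 h 53 min = 3173 min.
Regular 44 h 0 min = 2640 min at $26.00/h; overtime 8 h 53 min = 533 min at $39.00/h.
Pay = (2640 × $26.00 + 533 × $39.00) ÷ 60 = $1490.45.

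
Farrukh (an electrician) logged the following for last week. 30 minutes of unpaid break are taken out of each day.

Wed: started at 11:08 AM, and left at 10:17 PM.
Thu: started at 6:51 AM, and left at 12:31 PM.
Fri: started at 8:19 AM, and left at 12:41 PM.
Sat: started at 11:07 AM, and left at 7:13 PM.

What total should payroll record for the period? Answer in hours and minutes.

Wed: 11:08 AM–10:17 PM = 11 h 9 min; less 30 min break → 10 h 39 min
Thu: 6:51 AM–12:31 PM = 5 h 40 min; less 30 min break → 5 h 10 min
Fri: 8:19 AM–12:41 PM = 4 h 22 min; less 30 min break → 3 h 52 min
Sat: 11:07 AM–7:13 PM = 8 h 6 min; less 30 min break → 7 h 36 min
Total: 10 h 39 min + 5 h 10 min + 3 h 52 min + 7 h 36 min = 27 h 17 min.

27 h 17 min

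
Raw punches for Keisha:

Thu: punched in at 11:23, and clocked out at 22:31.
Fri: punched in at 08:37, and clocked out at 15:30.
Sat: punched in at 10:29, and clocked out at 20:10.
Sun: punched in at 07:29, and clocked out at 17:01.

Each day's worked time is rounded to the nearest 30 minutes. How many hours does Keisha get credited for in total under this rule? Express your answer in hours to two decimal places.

Thu: 11:23–22:31 = 11 h 8 min → rounds to 11 h 0 min
Fri: 08:37–15:30 = 6 h 53 min → rounds to 7 h 0 min
Sat: 10:29–20:10 = 9 h 41 min → rounds to 9 h 30 min
Sun: 07:29–17:01 = 9 h 32 min → rounds to 9 h 30 min
Total credited: 37 h 0 min.

37.00 hours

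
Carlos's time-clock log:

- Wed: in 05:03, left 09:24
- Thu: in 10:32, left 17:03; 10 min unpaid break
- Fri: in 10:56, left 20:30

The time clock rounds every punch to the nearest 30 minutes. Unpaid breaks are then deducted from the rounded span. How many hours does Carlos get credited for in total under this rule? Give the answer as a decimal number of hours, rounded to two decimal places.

Wed: in 05:03→05:00, out 09:24→09:30; 4 h 30 min
Thu: in 10:32→10:30, out 17:03→17:00; 6 h 30 min − 10 min = 6 h 20 min
Fri: in 10:56→11:00, out 20:30→20:30; 9 h 30 min
Total credited: 20 h 20 min.

20.33 hours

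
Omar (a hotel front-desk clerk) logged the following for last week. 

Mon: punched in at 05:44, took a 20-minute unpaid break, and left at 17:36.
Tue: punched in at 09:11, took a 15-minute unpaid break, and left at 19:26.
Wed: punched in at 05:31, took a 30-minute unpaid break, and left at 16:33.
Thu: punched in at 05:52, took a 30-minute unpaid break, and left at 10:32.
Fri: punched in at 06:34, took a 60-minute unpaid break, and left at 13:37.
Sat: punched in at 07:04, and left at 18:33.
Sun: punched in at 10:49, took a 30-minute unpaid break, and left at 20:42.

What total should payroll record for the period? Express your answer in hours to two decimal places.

63.15 hours

Mon: 05:44–17:36 = 11 h 52 min; less 20 min break → 11 h 32 min
Tue: 09:11–19:26 = 10 h 15 min; less 15 min break → 10 h 0 min
Wed: 05:31–16:33 = 11 h 2 min; less 30 min break → 10 h 32 min
Thu: 05:52–10:32 = 4 h 40 min; less 30 min break → 4 h 10 min
Fri: 06:34–13:37 = 7 h 3 min; less 60 min break → 6 h 3 min
Sat: 07:04–18:33 = 11 h 29 min
Sun: 10:49–20:42 = 9 h 53 min; less 30 min break → 9 h 23 min
Total: 11 h 32 min + 10 h 0 min + 10 h 32 min + 4 h 10 min + 6 h 3 min + 11 h 29 min + 9 h 23 min = 63 h 9 min.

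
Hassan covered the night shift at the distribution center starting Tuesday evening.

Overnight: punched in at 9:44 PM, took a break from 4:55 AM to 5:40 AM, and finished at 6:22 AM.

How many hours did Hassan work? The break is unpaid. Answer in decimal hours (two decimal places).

Overnight: 9:44 PM → midnight = 2 h 16 min; midnight → 6:22 AM = 6 h 22 min; span 8 h 38 min; less 45 min break → 7 h 53 min

7.88 hours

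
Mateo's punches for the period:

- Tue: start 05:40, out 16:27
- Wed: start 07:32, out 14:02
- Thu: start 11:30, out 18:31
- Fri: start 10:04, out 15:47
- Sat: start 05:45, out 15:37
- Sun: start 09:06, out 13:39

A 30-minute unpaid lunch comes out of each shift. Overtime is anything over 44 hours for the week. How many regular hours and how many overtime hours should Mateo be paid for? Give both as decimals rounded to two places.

Tue: 05:40–16:27 = 10 h 47 min; less 30 min break → 10 h 17 min
Wed: 07:32–14:02 = 6 h 30 min; less 30 min break → 6 h 0 min
Thu: 11:30–18:31 = 7 h 1 min; less 30 min break → 6 h 31 min
Fri: 10:04–15:47 = 5 h 43 min; less 30 min break → 5 h 13 min
Sat: 05:45–15:37 = 9 h 52 min; less 30 min break → 9 h 22 min
Sun: 09:06–13:39 = 4 h 33 min; less 30 min break → 4 h 3 min
Total worked: 41 h 26 min = 41.43 h.
Threshold 44 h → overtime 0 h 0 min, regular 41 h 26 min.

Regular 41.43 hours, overtime 0.00 hours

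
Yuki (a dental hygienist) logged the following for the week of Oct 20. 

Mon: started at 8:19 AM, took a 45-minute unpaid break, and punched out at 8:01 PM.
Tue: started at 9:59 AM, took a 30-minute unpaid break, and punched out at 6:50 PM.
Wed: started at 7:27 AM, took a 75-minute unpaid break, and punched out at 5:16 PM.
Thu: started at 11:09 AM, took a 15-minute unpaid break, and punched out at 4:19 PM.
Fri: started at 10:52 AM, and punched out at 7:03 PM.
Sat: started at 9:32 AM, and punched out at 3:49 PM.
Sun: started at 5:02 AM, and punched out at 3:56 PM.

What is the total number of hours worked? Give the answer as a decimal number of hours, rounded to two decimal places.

58.15 hours

Mon: 8:19 AM–8:01 PM = 11 h 42 min; less 45 min break → 10 h 57 min
Tue: 9:59 AM–6:50 PM = 8 h 51 min; less 30 min break → 8 h 21 min
Wed: 7:27 AM–5:16 PM = 9 h 49 min; less 75 min break → 8 h 34 min
Thu: 11:09 AM–4:19 PM = 5 h 10 min; less 15 min break → 4 h 55 min
Fri: 10:52 AM–7:03 PM = 8 h 11 min
Sat: 9:32 AM–3:49 PM = 6 h 17 min
Sun: 5:02 AM–3:56 PM = 10 h 54 min
Total: 10 h 57 min + 8 h 21 min + 8 h 34 min + 4 h 55 min + 8 h 11 min + 6 h 17 min + 10 h 54 min = 58 h 9 min.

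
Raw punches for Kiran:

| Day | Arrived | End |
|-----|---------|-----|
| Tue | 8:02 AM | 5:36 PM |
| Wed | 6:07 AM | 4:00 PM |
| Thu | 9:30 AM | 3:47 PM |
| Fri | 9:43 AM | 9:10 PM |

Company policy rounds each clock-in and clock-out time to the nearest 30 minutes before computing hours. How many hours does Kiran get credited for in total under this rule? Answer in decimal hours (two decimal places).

37.50 hours

Tue: in 8:02 AM→8:00 AM, out 5:36 PM→5:30 PM; 9 h 30 min
Wed: in 6:07 AM→6:00 AM, out 4:00 PM→4:00 PM; 10 h 0 min
Thu: in 9:30 AM→9:30 AM, out 3:47 PM→4:00 PM; 6 h 30 min
Fri: in 9:43 AM→9:30 AM, out 9:10 PM→9:00 PM; 11 h 30 min
Total credited: 37 h 30 min.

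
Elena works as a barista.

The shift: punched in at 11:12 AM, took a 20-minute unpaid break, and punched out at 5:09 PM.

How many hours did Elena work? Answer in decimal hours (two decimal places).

5.62 hours

The shift: 11:12 AM–5:09 PM = 5 h 57 min; less 20 min break → 5 h 37 min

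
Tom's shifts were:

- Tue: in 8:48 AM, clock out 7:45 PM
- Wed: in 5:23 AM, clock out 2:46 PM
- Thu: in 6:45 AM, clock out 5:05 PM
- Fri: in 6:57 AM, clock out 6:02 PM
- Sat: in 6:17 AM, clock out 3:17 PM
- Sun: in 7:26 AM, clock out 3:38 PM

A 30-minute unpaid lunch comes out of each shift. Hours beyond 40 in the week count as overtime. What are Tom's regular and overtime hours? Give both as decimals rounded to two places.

Tue: 8:48 AM–7:45 PM = 10 h 57 min; less 30 min break → 10 h 27 min
Wed: 5:23 AM–2:46 PM = 9 h 23 min; less 30 min break → 8 h 53 min
Thu: 6:45 AM–5:05 PM = 10 h 20 min; less 30 min break → 9 h 50 min
Fri: 6:57 AM–6:02 PM = 11 h 5 min; less 30 min break → 10 h 35 min
Sat: 6:17 AM–3:17 PM = 9 h 0 min; less 30 min break → 8 h 30 min
Sun: 7:26 AM–3:38 PM = 8 h 12 min; less 30 min break → 7 h 42 min
Total worked: 55 h 57 min = 55.95 h.
Threshold 40 h → overtime 15 h 57 min, regular 40 h 0 min.

Regular 40.00 hours, overtime 15.95 hours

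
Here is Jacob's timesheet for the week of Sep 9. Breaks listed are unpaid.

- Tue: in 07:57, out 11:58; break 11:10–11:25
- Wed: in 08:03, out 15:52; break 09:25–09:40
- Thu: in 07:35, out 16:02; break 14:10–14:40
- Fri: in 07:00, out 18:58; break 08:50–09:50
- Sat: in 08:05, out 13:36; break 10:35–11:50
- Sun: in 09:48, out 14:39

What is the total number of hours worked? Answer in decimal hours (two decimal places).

Tue: 07:57–11:58 = 4 h 1 min; less 15 min break → 3 h 46 min
Wed: 08:03–15:52 = 7 h 49 min; less 15 min break → 7 h 34 min
Thu: 07:35–16:02 = 8 h 27 min; less 30 min break → 7 h 57 min
Fri: 07:00–18:58 = 11 h 58 min; less 60 min break → 10 h 58 min
Sat: 08:05–13:36 = 5 h 31 min; less 75 min break → 4 h 16 min
Sun: 09:48–14:39 = 4 h 51 min
Total: 3 h 46 min + 7 h 34 min + 7 h 57 min + 10 h 58 min + 4 h 16 min + 4 h 51 min = 39 h 22 min.

39.37 hours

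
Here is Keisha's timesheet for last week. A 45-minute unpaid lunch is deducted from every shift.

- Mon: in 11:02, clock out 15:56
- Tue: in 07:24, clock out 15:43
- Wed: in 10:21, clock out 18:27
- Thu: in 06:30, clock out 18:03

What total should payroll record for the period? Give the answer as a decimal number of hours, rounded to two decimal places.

Mon: 11:02–15:56 = 4 h 54 min; less 45 min break → 4 h 9 min
Tue: 07:24–15:43 = 8 h 19 min; less 45 min break → 7 h 34 min
Wed: 10:21–18:27 = 8 h 6 min; less 45 min break → 7 h 21 min
Thu: 06:30–18:03 = 11 h 33 min; less 45 min break → 10 h 48 min
Total: 4 h 9 min + 7 h 34 min + 7 h 21 min + 10 h 48 min = 29 h 52 min.

29.87 hours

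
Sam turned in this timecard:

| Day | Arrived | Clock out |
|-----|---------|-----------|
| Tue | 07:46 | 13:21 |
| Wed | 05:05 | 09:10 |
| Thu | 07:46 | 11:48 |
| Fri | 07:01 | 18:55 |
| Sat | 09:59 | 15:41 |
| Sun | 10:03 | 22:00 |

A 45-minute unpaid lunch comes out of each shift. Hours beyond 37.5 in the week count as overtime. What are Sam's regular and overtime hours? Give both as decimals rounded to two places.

Tue: 07:46–13:21 = 5 h 35 min; less 45 min break → 4 h 50 min
Wed: 05:05–09:10 = 4 h 5 min; less 45 min break → 3 h 20 min
Thu: 07:46–11:48 = 4 h 2 min; less 45 min break → 3 h 17 min
Fri: 07:01–18:55 = 11 h 54 min; less 45 min break → 11 h 9 min
Sat: 09:59–15:41 = 5 h 42 min; less 45 min break → 4 h 57 min
Sun: 10:03–22:00 = 11 h 57 min; less 45 min break → 11 h 12 min
Total worked: 38 h 45 min = 38.75 h.
Threshold 37.5 h → overtime 1 h 15 min, regular 37 h 30 min.

Regular 37.50 hours, overtime 1.25 hours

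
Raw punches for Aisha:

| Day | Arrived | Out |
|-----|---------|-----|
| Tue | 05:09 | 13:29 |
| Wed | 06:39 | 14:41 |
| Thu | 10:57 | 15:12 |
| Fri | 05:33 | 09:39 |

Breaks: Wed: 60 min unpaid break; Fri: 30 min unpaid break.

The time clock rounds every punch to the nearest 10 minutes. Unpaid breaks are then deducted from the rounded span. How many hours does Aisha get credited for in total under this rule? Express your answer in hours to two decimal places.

23.17 hours

Tue: in 05:09→05:10, out 13:29→13:30; 8 h 20 min
Wed: in 06:39→06:40, out 14:41→14:40; 8 h 0 min − 60 min = 7 h 0 min
Thu: in 10:57→11:00, out 15:12→15:10; 4 h 10 min
Fri: in 05:33→05:30, out 09:39→09:40; 4 h 10 min − 30 min = 3 h 40 min
Total credited: 23 h 10 min.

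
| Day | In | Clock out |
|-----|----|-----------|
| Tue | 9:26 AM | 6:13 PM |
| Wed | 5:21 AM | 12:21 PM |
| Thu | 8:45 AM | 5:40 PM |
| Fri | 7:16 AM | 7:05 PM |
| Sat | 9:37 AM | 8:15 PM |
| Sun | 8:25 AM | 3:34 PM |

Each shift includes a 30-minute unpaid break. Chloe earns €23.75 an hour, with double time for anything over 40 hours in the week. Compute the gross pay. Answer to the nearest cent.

€1486.75

Tue: 9:26 AM–6:13 PM = 8 h 47 min; less 30 min break → 8 h 17 min
Wed: 5:21 AM–12:21 PM = 7 h 0 min; less 30 min break → 6 h 30 min
Thu: 8:45 AM–5:40 PM = 8 h 55 min; less 30 min break → 8 h 25 min
Fri: 7:16 AM–7:05 PM = 11 h 49 min; less 30 min break → 11 h 19 min
Sat: 9:37 AM–8:15 PM = 10 h 38 min; less 30 min break → 10 h 8 min
Sun: 8:25 AM–3:34 PM = 7 h 9 min; less 30 min break → 6 h 39 min
Total worked: 51 h 18 min = 3078 min.
Regular 40 h 0 min = 2400 min at €23.75/h; overtime 11 h 18 min = 678 min at €47.50/h.
Pay = (2400 × €23.75 + 678 × €47.50) ÷ 60 = €1486.75.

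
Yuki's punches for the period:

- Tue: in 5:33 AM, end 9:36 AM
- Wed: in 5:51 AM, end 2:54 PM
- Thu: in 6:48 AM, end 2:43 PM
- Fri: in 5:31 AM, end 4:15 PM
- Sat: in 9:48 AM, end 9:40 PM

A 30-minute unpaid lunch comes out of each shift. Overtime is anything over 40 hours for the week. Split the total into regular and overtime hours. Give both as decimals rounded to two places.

Tue: 5:33 AM–9:36 AM = 4 h 3 min; less 30 min break → 3 h 33 min
Wed: 5:51 AM–2:54 PM = 9 h 3 min; less 30 min break → 8 h 33 min
Thu: 6:48 AM–2:43 PM = 7 h 55 min; less 30 min break → 7 h 25 min
Fri: 5:31 AM–4:15 PM = 10 h 44 min; less 30 min break → 10 h 14 min
Sat: 9:48 AM–9:40 PM = 11 h 52 min; less 30 min break → 11 h 22 min
Total worked: 41 h 7 min = 41.12 h.
Threshold 40 h → overtime 1 h 7 min, regular 40 h 0 min.

Regular 40.00 hours, overtime 1.12 hours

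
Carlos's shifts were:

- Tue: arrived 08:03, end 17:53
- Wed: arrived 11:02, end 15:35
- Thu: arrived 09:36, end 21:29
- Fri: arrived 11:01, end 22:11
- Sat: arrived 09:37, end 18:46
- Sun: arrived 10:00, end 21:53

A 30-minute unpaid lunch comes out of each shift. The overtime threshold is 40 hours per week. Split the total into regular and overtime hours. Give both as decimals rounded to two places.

Tue: 08:03–17:53 = 9 h 50 min; less 30 min break → 9 h 20 min
Wed: 11:02–15:35 = 4 h 33 min; less 30 min break → 4 h 3 min
Thu: 09:36–21:29 = 11 h 53 min; less 30 min break → 11 h 23 min
Fri: 11:01–22:11 = 11 h 10 min; less 30 min break → 10 h 40 min
Sat: 09:37–18:46 = 9 h 9 min; less 30 min break → 8 h 39 min
Sun: 10:00–21:53 = 11 h 53 min; less 30 min break → 11 h 23 min
Total worked: 55 h 28 min = 55.47 h.
Threshold 40 h → overtime 15 h 28 min, regular 40 h 0 min.

Regular 40.00 hours, overtime 15.47 hours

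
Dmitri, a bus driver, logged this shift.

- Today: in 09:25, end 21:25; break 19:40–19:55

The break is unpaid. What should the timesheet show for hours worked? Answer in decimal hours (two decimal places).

Today: 09:25–21:25 = 12 h 0 min; less 15 min break → 11 h 45 min

11.75 hours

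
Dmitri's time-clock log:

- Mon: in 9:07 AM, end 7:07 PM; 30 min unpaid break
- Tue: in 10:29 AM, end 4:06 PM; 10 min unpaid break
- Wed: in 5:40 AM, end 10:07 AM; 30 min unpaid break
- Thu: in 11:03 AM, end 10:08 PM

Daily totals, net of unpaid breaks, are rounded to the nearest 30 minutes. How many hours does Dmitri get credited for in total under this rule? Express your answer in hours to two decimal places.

30.00 hours

Mon: 9:07 AM–7:07 PM = 10 h 0 min − 30 min = 9 h 30 min → rounds to 9 h 30 min
Tue: 10:29 AM–4:06 PM = 5 h 37 min − 10 min = 5 h 27 min → rounds to 5 h 30 min
Wed: 5:40 AM–10:07 AM = 4 h 27 min − 30 min = 3 h 57 min → rounds to 4 h 0 min
Thu: 11:03 AM–10:08 PM = 11 h 5 min → rounds to 11 h 0 min
Total credited: 30 h 0 min.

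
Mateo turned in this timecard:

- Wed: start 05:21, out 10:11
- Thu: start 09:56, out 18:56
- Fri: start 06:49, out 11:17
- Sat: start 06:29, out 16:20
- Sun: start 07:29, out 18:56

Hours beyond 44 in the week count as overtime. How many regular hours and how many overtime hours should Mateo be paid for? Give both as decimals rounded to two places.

Regular 39.60 hours, overtime 0.00 hours

Wed: 05:21–10:11 = 4 h 50 min
Thu: 09:56–18:56 = 9 h 0 min
Fri: 06:49–11:17 = 4 h 28 min
Sat: 06:29–16:20 = 9 h 51 min
Sun: 07:29–18:56 = 11 h 27 min
Total worked: 39 h 36 min = 39.60 h.
Threshold 44 h → overtime 0 h 0 min, regular 39 h 36 min.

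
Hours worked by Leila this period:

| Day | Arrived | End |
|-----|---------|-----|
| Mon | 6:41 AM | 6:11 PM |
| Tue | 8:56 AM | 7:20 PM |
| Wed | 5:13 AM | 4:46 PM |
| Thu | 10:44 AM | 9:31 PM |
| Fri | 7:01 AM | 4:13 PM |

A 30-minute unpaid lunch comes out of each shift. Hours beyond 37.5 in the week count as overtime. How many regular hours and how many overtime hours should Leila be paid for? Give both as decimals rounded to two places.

Mon: 6:41 AM–6:11 PM = 11 h 30 min; less 30 min break → 11 h 0 min
Tue: 8:56 AM–7:20 PM = 10 h 24 min; less 30 min break → 9 h 54 min
Wed: 5:13 AM–4:46 PM = 11 h 33 min; less 30 min break → 11 h 3 min
Thu: 10:44 AM–9:31 PM = 10 h 47 min; less 30 min break → 10 h 17 min
Fri: 7:01 AM–4:13 PM = 9 h 12 min; less 30 min break → 8 h 42 min
Total worked: 50 h 56 min = 50.93 h.
Threshold 37.5 h → overtime 13 h 26 min, regular 37 h 30 min.

Regular 37.50 hours, overtime 13.43 hours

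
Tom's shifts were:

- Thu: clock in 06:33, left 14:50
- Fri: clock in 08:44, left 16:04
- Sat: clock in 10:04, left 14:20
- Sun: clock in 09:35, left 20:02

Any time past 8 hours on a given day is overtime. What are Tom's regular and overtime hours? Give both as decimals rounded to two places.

Thu: 06:33–14:50 = 8 h 17 min
Fri: 08:44–16:04 = 7 h 20 min
Sat: 10:04–14:20 = 4 h 16 min
Sun: 09:35–20:02 = 10 h 27 min
Thu reg 8 h 0 min / OT 0 h 17 min; Fri reg 7 h 20 min / OT 0 h 0 min; Sat reg 4 h 16 min / OT 0 h 0 min; Sun reg 8 h 0 min / OT 2 h 27 min.
Totals: regular 27 h 36 min, overtime 2 h 44 min.

Regular 27.60 hours, overtime 2.73 hours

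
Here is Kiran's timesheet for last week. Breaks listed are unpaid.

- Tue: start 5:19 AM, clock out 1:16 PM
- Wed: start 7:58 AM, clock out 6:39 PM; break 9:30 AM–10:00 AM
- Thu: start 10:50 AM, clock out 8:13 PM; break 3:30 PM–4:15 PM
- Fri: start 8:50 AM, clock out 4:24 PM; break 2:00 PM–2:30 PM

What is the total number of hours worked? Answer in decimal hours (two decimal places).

Tue: 5:19 AM–1:16 PM = 7 h 57 min
Wed: 7:58 AM–6:39 PM = 10 h 41 min; less 30 min break → 10 h 11 min
Thu: 10:50 AM–8:13 PM = 9 h 23 min; less 45 min break → 8 h 38 min
Fri: 8:50 AM–4:24 PM = 7 h 34 min; less 30 min break → 7 h 4 min
Total: 7 h 57 min + 10 h 11 min + 8 h 38 min + 7 h 4 min = 33 h 50 min.

33.83 hours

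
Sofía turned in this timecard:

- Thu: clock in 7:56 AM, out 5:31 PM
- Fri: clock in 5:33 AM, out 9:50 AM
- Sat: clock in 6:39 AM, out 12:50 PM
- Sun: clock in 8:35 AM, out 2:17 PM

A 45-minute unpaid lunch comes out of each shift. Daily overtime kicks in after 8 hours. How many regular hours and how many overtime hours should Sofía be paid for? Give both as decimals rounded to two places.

Thu: 7:56 AM–5:31 PM = 9 h 35 min; less 45 min break → 8 h 50 min
Fri: 5:33 AM–9:50 AM = 4 h 17 min; less 45 min break → 3 h 32 min
Sat: 6:39 AM–12:50 PM = 6 h 11 min; less 45 min break → 5 h 26 min
Sun: 8:35 AM–2:17 PM = 5 h 42 min; less 45 min break → 4 h 57 min
Thu reg 8 h 0 min / OT 0 h 50 min; Fri reg 3 h 32 min / OT 0 h 0 min; Sat reg 5 h 26 min / OT 0 h 0 min; Sun reg 4 h 57 min / OT 0 h 0 min.
Totals: regular 21 h 55 min, overtime 0 h 50 min.

Regular 21.92 hours, overtime 0.83 hours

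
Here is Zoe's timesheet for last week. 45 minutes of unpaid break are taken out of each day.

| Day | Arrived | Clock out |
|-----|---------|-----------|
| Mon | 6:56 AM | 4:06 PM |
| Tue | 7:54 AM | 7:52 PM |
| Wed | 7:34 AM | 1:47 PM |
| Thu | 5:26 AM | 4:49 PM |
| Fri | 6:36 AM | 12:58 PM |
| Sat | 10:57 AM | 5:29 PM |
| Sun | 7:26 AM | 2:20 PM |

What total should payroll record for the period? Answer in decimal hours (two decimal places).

Mon: 6:56 AM–4:06 PM = 9 h 10 min; less 45 min break → 8 h 25 min
Tue: 7:54 AM–7:52 PM = 11 h 58 min; less 45 min break → 11 h 13 min
Wed: 7:34 AM–1:47 PM = 6 h 13 min; less 45 min break → 5 h 28 min
Thu: 5:26 AM–4:49 PM = 11 h 23 min; less 45 min break → 10 h 38 min
Fri: 6:36 AM–12:58 PM = 6 h 22 min; less 45 min break → 5 h 37 min
Sat: 10:57 AM–5:29 PM = 6 h 32 min; less 45 min break → 5 h 47 min
Sun: 7:26 AM–2:20 PM = 6 h 54 min; less 45 min break → 6 h 9 min
Total: 8 h 25 min + 11 h 13 min + 5 h 28 min + 10 h 38 min + 5 h 37 min + 5 h 47 min + 6 h 9 min = 53 h 17 min.

53.28 hours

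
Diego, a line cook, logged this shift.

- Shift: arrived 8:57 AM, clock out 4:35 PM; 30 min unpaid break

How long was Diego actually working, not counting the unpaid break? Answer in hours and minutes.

Shift: 8:57 AM–4:35 PM = 7 h 38 min; less 30 min break → 7 h 8 min

7 h 8 min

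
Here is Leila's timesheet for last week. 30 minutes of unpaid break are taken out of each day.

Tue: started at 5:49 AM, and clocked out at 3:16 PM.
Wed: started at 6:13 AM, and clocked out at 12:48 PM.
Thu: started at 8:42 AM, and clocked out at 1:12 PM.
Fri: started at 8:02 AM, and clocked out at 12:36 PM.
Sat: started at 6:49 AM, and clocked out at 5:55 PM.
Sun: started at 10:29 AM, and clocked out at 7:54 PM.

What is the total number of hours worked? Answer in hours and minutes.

42 h 37 min

Tue: 5:49 AM–3:16 PM = 9 h 27 min; less 30 min break → 8 h 57 min
Wed: 6:13 AM–12:48 PM = 6 h 35 min; less 30 min break → 6 h 5 min
Thu: 8:42 AM–1:12 PM = 4 h 30 min; less 30 min break → 4 h 0 min
Fri: 8:02 AM–12:36 PM = 4 h 34 min; less 30 min break → 4 h 4 min
Sat: 6:49 AM–5:55 PM = 11 h 6 min; less 30 min break → 10 h 36 min
Sun: 10:29 AM–7:54 PM = 9 h 25 min; less 30 min break → 8 h 55 min
Total: 8 h 57 min + 6 h 5 min + 4 h 0 min + 4 h 4 min + 10 h 36 min + 8 h 55 min = 42 h 37 min.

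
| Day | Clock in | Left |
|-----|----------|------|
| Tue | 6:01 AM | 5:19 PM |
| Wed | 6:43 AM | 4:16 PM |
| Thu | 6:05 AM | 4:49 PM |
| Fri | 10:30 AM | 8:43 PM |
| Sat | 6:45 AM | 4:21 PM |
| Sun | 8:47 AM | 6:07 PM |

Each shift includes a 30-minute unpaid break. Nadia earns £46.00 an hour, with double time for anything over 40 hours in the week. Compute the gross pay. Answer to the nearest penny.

Tue: 6:01 AM–5:19 PM = 11 h 18 min; less 30 min break → 10 h 48 min
Wed: 6:43 AM–4:16 PM = 9 h 33 min; less 30 min break → 9 h 3 min
Thu: 6:05 AM–4:49 PM = 10 h 44 min; less 30 min break → 10 h 14 min
Fri: 10:30 AM–8:43 PM = 10 h 13 min; less 30 min break → 9 h 43 min
Sat: 6:45 AM–4:21 PM = 9 h 36 min; less 30 min break → 9 h 6 min
Sun: 8:47 AM–6:07 PM = 9 h 20 min; less 30 min break → 8 h 50 min
Total worked: 57 h 44 min = 3464 min.
Regular 40 h 0 min = 2400 min at £46.00/h; overtime 17 h 44 min = 1064 min at £92.00/h.
Pay = (2400 × £46.00 + 1064 × £92.00) ÷ 60 = £3471.47.

£3471.47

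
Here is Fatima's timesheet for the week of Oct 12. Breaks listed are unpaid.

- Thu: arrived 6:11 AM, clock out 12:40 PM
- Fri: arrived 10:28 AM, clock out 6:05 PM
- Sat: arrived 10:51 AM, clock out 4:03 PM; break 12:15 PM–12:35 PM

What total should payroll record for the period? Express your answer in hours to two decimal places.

18.97 hours

Thu: 6:11 AM–12:40 PM = 6 h 29 min
Fri: 10:28 AM–6:05 PM = 7 h 37 min
Sat: 10:51 AM–4:03 PM = 5 h 12 min; less 20 min break → 4 h 52 min
Total: 6 h 29 min + 7 h 37 min + 4 h 52 min = 18 h 58 min.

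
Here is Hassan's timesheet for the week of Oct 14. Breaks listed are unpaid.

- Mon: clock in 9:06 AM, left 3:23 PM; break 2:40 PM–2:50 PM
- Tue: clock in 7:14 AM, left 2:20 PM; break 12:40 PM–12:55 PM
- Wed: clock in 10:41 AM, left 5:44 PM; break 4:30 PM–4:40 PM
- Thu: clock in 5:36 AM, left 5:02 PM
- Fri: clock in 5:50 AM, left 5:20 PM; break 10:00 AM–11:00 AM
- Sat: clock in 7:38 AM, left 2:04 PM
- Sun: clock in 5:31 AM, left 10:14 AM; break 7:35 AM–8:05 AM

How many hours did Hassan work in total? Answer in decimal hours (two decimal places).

Mon: 9:06 AM–3:23 PM = 6 h 17 min; less 10 min break → 6 h 7 min
Tue: 7:14 AM–2:20 PM = 7 h 6 min; less 15 min break → 6 h 51 min
Wed: 10:41 AM–5:44 PM = 7 h 3 min; less 10 min break → 6 h 53 min
Thu: 5:36 AM–5:02 PM = 11 h 26 min
Fri: 5:50 AM–5:20 PM = 11 h 30 min; less 60 min break → 10 h 30 min
Sat: 7:38 AM–2:04 PM = 6 h 26 min
Sun: 5:31 AM–10:14 AM = 4 h 43 min; less 30 min break → 4 h 13 min
Total: 6 h 7 min + 6 h 51 min + 6 h 53 min + 11 h 26 min + 10 h 30 min + 6 h 26 min + 4 h 13 min = 52 h 26 min.

52.43 hours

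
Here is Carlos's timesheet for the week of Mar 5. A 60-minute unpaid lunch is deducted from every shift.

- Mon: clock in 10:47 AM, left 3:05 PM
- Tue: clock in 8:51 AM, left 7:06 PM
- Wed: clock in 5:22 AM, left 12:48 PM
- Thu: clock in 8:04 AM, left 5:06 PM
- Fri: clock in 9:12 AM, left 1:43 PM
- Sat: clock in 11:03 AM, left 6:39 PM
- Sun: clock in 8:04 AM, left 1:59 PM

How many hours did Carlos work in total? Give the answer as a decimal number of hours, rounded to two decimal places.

42.05 hours

Mon: 10:47 AM–3:05 PM = 4 h 18 min; less 60 min break → 3 h 18 min
Tue: 8:51 AM–7:06 PM = 10 h 15 min; less 60 min break → 9 h 15 min
Wed: 5:22 AM–12:48 PM = 7 h 26 min; less 60 min break → 6 h 26 min
Thu: 8:04 AM–5:06 PM = 9 h 2 min; less 60 min break → 8 h 2 min
Fri: 9:12 AM–1:43 PM = 4 h 31 min; less 60 min break → 3 h 31 min
Sat: 11:03 AM–6:39 PM = 7 h 36 min; less 60 min break → 6 h 36 min
Sun: 8:04 AM–1:59 PM = 5 h 55 min; less 60 min break → 4 h 55 min
Total: 3 h 18 min + 9 h 15 min + 6 h 26 min + 8 h 2 min + 3 h 31 min + 6 h 36 min + 4 h 55 min = 42 h 3 min.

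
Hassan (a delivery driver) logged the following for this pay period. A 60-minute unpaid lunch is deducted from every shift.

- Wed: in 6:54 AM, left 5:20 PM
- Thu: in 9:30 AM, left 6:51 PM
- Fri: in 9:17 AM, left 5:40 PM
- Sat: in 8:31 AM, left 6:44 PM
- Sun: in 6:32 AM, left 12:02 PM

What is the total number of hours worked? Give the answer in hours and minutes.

Wed: 6:54 AM–5:20 PM = 10 h 26 min; less 60 min break → 9 h 26 min
Thu: 9:30 AM–6:51 PM = 9 h 21 min; less 60 min break → 8 h 21 min
Fri: 9:17 AM–5:40 PM = 8 h 23 min; less 60 min break → 7 h 23 min
Sat: 8:31 AM–6:44 PM = 10 h 13 min; less 60 min break → 9 h 13 min
Sun: 6:32 AM–12:02 PM = 5 h 30 min; less 60 min break → 4 h 30 min
Total: 9 h 26 min + 8 h 21 min + 7 h 23 min + 9 h 13 min + 4 h 30 min = 38 h 53 min.

38 h 53 min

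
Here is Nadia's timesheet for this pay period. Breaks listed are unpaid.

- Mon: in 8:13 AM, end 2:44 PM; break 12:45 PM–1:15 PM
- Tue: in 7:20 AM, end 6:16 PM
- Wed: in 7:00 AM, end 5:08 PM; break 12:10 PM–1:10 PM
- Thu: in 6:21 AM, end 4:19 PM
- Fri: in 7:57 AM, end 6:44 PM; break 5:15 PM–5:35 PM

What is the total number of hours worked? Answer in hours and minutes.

46 h 30 min

Mon: 8:13 AM–2:44 PM = 6 h 31 min; less 30 min break → 6 h 1 min
Tue: 7:20 AM–6:16 PM = 10 h 56 min
Wed: 7:00 AM–5:08 PM = 10 h 8 min; less 60 min break → 9 h 8 min
Thu: 6:21 AM–4:19 PM = 9 h 58 min
Fri: 7:57 AM–6:44 PM = 10 h 47 min; less 20 min break → 10 h 27 min
Total: 6 h 1 min + 10 h 56 min + 9 h 8 min + 9 h 58 min + 10 h 27 min = 46 h 30 min.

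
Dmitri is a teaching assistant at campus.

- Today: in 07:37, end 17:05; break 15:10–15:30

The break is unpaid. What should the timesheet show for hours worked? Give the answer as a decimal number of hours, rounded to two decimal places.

9.13 hours

Today: 07:37–17:05 = 9 h 28 min; less 20 min break → 9 h 8 min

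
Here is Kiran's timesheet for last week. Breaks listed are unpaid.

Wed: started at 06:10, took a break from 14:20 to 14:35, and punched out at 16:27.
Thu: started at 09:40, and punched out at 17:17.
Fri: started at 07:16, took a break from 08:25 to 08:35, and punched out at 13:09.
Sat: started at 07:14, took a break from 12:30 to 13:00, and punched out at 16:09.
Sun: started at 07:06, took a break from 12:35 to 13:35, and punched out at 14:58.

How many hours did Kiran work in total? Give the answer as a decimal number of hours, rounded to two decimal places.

38.65 hours

Wed: 06:10–16:27 = 10 h 17 min; less 15 min break → 10 h 2 min
Thu: 09:40–17:17 = 7 h 37 min
Fri: 07:16–13:09 = 5 h 53 min; less 10 min break → 5 h 43 min
Sat: 07:14–16:09 = 8 h 55 min; less 30 min break → 8 h 25 min
Sun: 07:06–14:58 = 7 h 52 min; less 60 min break → 6 h 52 min
Total: 10 h 2 min + 7 h 37 min + 5 h 43 min + 8 h 25 min + 6 h 52 min = 38 h 39 min.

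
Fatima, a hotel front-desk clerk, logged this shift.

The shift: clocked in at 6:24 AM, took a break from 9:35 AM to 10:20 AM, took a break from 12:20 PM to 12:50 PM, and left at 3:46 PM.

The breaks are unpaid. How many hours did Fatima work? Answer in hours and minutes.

8 h 7 min

The shift: 6:24 AM–3:46 PM = 9 h 22 min; less 75 min break → 8 h 7 min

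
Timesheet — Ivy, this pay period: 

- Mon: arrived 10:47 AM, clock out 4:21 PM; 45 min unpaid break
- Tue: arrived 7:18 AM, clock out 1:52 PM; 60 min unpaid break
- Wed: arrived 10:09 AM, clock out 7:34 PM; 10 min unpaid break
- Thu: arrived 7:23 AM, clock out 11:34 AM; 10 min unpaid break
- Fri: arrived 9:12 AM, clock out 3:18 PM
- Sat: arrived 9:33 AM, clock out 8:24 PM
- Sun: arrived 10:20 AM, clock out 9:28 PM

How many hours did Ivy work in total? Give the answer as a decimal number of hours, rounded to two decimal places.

Mon: 10:47 AM–4:21 PM = 5 h 34 min; less 45 min break → 4 h 49 min
Tue: 7:18 AM–1:52 PM = 6 h 34 min; less 60 min break → 5 h 34 min
Wed: 10:09 AM–7:34 PM = 9 h 25 min; less 10 min break → 9 h 15 min
Thu: 7:23 AM–11:34 AM = 4 h 11 min; less 10 min break → 4 h 1 min
Fri: 9:12 AM–3:18 PM = 6 h 6 min
Sat: 9:33 AM–8:24 PM = 10 h 51 min
Sun: 10:20 AM–9:28 PM = 11 h 8 min
Total: 4 h 49 min + 5 h 34 min + 9 h 15 min + 4 h 1 min + 6 h 6 min + 10 h 51 min + 11 h 8 min = 51 h 44 min.

51.73 hours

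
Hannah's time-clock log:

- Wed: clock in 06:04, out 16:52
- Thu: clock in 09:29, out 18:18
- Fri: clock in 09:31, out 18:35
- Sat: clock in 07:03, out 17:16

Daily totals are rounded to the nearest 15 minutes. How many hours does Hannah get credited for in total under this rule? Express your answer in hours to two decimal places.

38.75 hours

Wed: 06:04–16:52 = 10 h 48 min → rounds to 10 h 45 min
Thu: 09:29–18:18 = 8 h 49 min → rounds to 8 h 45 min
Fri: 09:31–18:35 = 9 h 4 min → rounds to 9 h 0 min
Sat: 07:03–17:16 = 10 h 13 min → rounds to 10 h 15 min
Total credited: 38 h 45 min.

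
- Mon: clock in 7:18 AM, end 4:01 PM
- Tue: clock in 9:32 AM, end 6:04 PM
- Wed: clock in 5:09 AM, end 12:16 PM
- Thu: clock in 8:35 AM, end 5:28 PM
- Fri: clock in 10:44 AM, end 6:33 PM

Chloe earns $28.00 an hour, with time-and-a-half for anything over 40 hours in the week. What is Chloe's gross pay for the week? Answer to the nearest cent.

Mon: 7:18 AM–4:01 PM = 8 h 43 min
Tue: 9:32 AM–6:04 PM = 8 h 32 min
Wed: 5:09 AM–12:16 PM = 7 h 7 min
Thu: 8:35 AM–5:28 PM = 8 h 53 min
Fri: 10:44 AM–6:33 PM = 7 h 49 min
Total worked: 41 h 4 min = 2464 min.
Regular 40 h 0 min = 2400 min at $28.00/h; overtime 1 h 4 min = 64 min at $42.00/h.
Pay = (2400 × $28.00 + 64 × $42.00) ÷ 60 = $1164.80.

$1164.80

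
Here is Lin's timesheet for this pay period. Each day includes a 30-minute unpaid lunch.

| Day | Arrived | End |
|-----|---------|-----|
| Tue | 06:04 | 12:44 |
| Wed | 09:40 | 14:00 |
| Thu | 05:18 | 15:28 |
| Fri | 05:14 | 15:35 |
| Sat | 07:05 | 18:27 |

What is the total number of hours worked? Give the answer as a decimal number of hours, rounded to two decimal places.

Tue: 06:04–12:44 = 6 h 40 min; less 30 min break → 6 h 10 min
Wed: 09:40–14:00 = 4 h 20 min; less 30 min break → 3 h 50 min
Thu: 05:18–15:28 = 10 h 10 min; less 30 min break → 9 h 40 min
Fri: 05:14–15:35 = 10 h 21 min; less 30 min break → 9 h 51 min
Sat: 07:05–18:27 = 11 h 22 min; less 30 min break → 10 h 52 min
Total: 6 h 10 min + 3 h 50 min + 9 h 40 min + 9 h 51 min + 10 h 52 min = 40 h 23 min.

40.38 hours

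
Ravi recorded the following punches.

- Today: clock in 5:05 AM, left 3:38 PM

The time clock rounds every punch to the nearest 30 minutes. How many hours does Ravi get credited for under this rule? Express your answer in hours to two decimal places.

Today: in 5:05 AM→5:00 AM, out 3:38 PM→3:30 PM; 10 h 30 min

10.50 hours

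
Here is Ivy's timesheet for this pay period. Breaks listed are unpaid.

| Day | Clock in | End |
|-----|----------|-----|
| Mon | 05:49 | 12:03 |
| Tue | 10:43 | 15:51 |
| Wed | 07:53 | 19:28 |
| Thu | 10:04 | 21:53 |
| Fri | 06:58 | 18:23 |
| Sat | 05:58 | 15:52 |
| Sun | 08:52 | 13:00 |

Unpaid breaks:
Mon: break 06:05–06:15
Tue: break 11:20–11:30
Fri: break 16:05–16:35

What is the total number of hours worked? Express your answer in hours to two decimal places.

Mon: 05:49–12:03 = 6 h 14 min; less 10 min break → 6 h 4 min
Tue: 10:43–15:51 = 5 h 8 min; less 10 min break → 4 h 58 min
Wed: 07:53–19:28 = 11 h 35 min
Thu: 10:04–21:53 = 11 h 49 min
Fri: 06:58–18:23 = 11 h 25 min; less 30 min break → 10 h 55 min
Sat: 05:58–15:52 = 9 h 54 min
Sun: 08:52–13:00 = 4 h 8 min
Total: 6 h 4 min + 4 h 58 min + 11 h 35 min + 11 h 49 min + 10 h 55 min + 9 h 54 min + 4 h 8 min = 59 h 23 min.

59.38 hours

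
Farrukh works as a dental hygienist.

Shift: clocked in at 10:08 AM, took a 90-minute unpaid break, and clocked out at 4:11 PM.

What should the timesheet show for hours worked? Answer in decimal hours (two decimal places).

4.55 hours

Shift: 10:08 AM–4:11 PM = 6 h 3 min; less 90 min break → 4 h 33 min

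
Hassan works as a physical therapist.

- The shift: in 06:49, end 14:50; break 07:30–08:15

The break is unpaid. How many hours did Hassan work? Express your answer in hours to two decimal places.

The shift: 06:49–14:50 = 8 h 1 min; less 45 min break → 7 h 16 min

7.27 hours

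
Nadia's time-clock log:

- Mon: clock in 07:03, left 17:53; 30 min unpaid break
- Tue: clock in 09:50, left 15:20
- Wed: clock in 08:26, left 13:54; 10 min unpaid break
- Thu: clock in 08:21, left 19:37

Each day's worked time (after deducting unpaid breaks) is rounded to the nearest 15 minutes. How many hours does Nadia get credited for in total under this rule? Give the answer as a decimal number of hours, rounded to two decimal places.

32.25 hours

Mon: 07:03–17:53 = 10 h 50 min − 30 min = 10 h 20 min → rounds to 10 h 15 min
Tue: 09:50–15:20 = 5 h 30 min → rounds to 5 h 30 min
Wed: 08:26–13:54 = 5 h 28 min − 10 min = 5 h 18 min → rounds to 5 h 15 min
Thu: 08:21–19:37 = 11 h 16 min → rounds to 11 h 15 min
Total credited: 32 h 15 min.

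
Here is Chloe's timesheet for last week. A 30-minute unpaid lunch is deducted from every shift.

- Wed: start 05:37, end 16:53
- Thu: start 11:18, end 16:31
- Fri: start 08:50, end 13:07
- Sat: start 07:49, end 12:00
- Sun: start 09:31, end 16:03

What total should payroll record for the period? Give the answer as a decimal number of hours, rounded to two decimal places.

28.98 hours

Wed: 05:37–16:53 = 11 h 16 min; less 30 min break → 10 h 46 min
Thu: 11:18–16:31 = 5 h 13 min; less 30 min break → 4 h 43 min
Fri: 08:50–13:07 = 4 h 17 min; less 30 min break → 3 h 47 min
Sat: 07:49–12:00 = 4 h 11 min; less 30 min break → 3 h 41 min
Sun: 09:31–16:03 = 6 h 32 min; less 30 min break → 6 h 2 min
Total: 10 h 46 min + 4 h 43 min + 3 h 47 min + 3 h 41 min + 6 h 2 min = 28 h 59 min.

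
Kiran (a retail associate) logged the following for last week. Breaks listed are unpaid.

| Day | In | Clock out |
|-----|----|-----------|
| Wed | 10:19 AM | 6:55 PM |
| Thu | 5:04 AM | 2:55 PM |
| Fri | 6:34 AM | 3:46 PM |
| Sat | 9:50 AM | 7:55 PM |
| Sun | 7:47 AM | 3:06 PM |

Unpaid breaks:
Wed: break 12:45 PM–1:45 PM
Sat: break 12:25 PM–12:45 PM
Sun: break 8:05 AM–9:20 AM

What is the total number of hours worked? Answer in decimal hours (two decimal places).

42.47 hours

Wed: 10:19 AM–6:55 PM = 8 h 36 min; less 60 min break → 7 h 36 min
Thu: 5:04 AM–2:55 PM = 9 h 51 min
Fri: 6:34 AM–3:46 PM = 9 h 12 min
Sat: 9:50 AM–7:55 PM = 10 h 5 min; less 20 min break → 9 h 45 min
Sun: 7:47 AM–3:06 PM = 7 h 19 min; less 75 min break → 6 h 4 min
Total: 7 h 36 min + 9 h 51 min + 9 h 12 min + 9 h 45 min + 6 h 4 min = 42 h 28 min.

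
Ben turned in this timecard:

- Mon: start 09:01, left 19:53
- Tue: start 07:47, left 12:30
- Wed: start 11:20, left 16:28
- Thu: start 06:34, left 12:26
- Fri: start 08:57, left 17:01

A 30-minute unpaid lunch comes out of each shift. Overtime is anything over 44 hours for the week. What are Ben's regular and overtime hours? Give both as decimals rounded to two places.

Regular 32.15 hours, overtime 0.00 hours

Mon: 09:01–19:53 = 10 h 52 min; less 30 min break → 10 h 22 min
Tue: 07:47–12:30 = 4 h 43 min; less 30 min break → 4 h 13 min
Wed: 11:20–16:28 = 5 h 8 min; less 30 min break → 4 h 38 min
Thu: 06:34–12:26 = 5 h 52 min; less 30 min break → 5 h 22 min
Fri: 08:57–17:01 = 8 h 4 min; less 30 min break → 7 h 34 min
Total worked: 32 h 9 min = 32.15 h.
Threshold 44 h → overtime 0 h 0 min, regular 32 h 9 min.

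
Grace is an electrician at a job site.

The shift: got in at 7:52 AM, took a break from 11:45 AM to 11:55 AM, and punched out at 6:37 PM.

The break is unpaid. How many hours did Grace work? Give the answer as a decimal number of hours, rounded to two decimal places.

The shift: 7:52 AM–6:37 PM = 10 h 45 min; less 10 min break → 10 h 35 min

10.58 hours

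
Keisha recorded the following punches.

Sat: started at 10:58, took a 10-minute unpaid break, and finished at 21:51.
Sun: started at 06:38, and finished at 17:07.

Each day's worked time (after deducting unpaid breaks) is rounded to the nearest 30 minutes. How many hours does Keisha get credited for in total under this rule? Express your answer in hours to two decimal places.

21.00 hours

Sat: 10:58–21:51 = 10 h 53 min − 10 min = 10 h 43 min → rounds to 10 h 30 min
Sun: 06:38–17:07 = 10 h 29 min → rounds to 10 h 30 min
Total credited: 21 h 0 min.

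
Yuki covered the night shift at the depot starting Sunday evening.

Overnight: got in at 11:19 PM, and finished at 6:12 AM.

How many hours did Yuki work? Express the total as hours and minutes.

Overnight: 11:19 PM → midnight = 0 h 41 min; midnight → 6:12 AM = 6 h 12 min; span 6 h 53 min

6 h 53 min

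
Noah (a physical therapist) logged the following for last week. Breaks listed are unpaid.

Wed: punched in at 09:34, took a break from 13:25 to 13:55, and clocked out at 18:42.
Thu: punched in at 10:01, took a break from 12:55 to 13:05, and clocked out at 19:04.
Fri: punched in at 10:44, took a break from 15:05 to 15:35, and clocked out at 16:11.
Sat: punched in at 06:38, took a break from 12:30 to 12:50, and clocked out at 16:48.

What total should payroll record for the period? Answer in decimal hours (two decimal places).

32.30 hours

Wed: 09:34–18:42 = 9 h 8 min; less 30 min break → 8 h 38 min
Thu: 10:01–19:04 = 9 h 3 min; less 10 min break → 8 h 53 min
Fri: 10:44–16:11 = 5 h 27 min; less 30 min break → 4 h 57 min
Sat: 06:38–16:48 = 10 h 10 min; less 20 min break → 9 h 50 min
Total: 8 h 38 min + 8 h 53 min + 4 h 57 min + 9 h 50 min = 32 h 18 min.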